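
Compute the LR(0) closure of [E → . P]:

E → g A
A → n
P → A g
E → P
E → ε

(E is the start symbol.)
{ [A → . n], [E → . P], [P → . A g] }

To compute CLOSURE, for each item [A → α.Bβ] where B is a non-terminal, add [B → .γ] for all productions B → γ; repeat for the newly added items until nothing changes.

Start with: [E → . P]
  [E → . P] has the dot before P: add [P → . A g]
  [P → . A g] has the dot before A: add [A → . n]
No further items can be added.

CLOSURE = { [A → . n], [E → . P], [P → . A g] }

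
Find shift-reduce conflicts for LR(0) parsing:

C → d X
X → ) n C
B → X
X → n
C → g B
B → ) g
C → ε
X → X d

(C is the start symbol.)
A shift-reduce conflict occurs when an LR(0) state has both:
  - a complete (reduce) item [A → α .] (dot at the end), and
  - a shift item [B → β . c γ] (dot before a terminal).

Augment with C' → C and build the canonical LR(0) collection (I0 = CLOSURE({[C' → . C]}), then GOTO on every symbol after a dot until no new states appear). It has 14 states:
  I0: { [C → . d X], [C → . g B], [C → .], [C' → . C] }  — shift, reduce
  I1: { [C' → C .] }  — accept
  I2: { [C → d . X], [X → . ) n C], [X → . X d], [X → . n] }  — shift
  I3: { [B → . ) g], [B → . X], [C → g . B], [X → . ) n C], [X → . X d], [X → . n] }  — shift
  I4: { [B → ) . g], [X → ) . n C] }  — shift
  I5: { [C → g B .] }  — reduce
  I6: { [B → X .], [X → X . d] }  — shift, reduce
  I7: { [X → n .] }  — reduce
  I8: { [X → X d .] }  — reduce
  I9: { [B → ) g .] }  — reduce
  I10: { [C → . d X], [C → . g B], [C → .], [X → ) n . C] }  — shift, reduce
  I11: { [X → ) n C .] }  — reduce
  I12: { [X → ) . n C] }  — shift
  I13: { [C → d X .], [X → X . d] }  — shift, reduce

I0 contains reduce item [C → .] and shift items [C → . d X], [C → . g B] — shift-reduce conflict.
I6 contains reduce item [B → X .] and shift item [X → X . d] — shift-reduce conflict.
I10 contains reduce item [C → .] and shift items [C → . d X], [C → . g B] — shift-reduce conflict.
I13 contains reduce item [C → d X .] and shift item [X → X . d] — shift-reduce conflict.

Answer: Yes — I0: [C → .] vs [C → . d X]; I6: [B → X .] vs [X → X . d]; I10: [C → .] vs [C → . d X]; I13: [C → d X .] vs [X → X . d]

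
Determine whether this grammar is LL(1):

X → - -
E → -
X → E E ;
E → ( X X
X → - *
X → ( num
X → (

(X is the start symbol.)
No. Predict set conflict for X: { '-' }

A grammar is LL(1) if for each non-terminal N with multiple productions, the predict sets of those productions are pairwise disjoint, where PREDICT(N → α) = (FIRST(α) \ {ε}) ∪ (FOLLOW(N) if α ⇒* ε).

Relevant sets:
  FIRST(E) = { '(', '-' }

For X:
  PREDICT(X → '-' '-') = { '-' }
  PREDICT(X → E E ';') = { '(', '-' }
  PREDICT(X → '-' '*') = { '-' }
  PREDICT(X → '(' num) = { '(' }
  PREDICT(X → '(') = { '(' }
For E:
  PREDICT(E → '-') = { '-' }
  PREDICT(E → '(' X X) = { '(' }

Conflict found: Predict set conflict for X: { '-' }
The grammar is NOT LL(1).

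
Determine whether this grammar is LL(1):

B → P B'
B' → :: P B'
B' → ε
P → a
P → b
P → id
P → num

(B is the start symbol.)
A grammar is LL(1) if for each non-terminal N with multiple productions, the predict sets of those productions are pairwise disjoint, where PREDICT(N → α) = (FIRST(α) \ {ε}) ∪ (FOLLOW(N) if α ⇒* ε).

Relevant sets:
  FOLLOW(B') = { $ }

For B':
  PREDICT(B' → :: P B') = { '::' }
  PREDICT(B' → ε) = { $ }
For P:
  PREDICT(P → a) = { 'a' }
  PREDICT(P → b) = { 'b' }
  PREDICT(P → id) = { 'id' }
  PREDICT(P → num) = { 'num' }
B has a single production, so nothing to check there.

All predict sets are disjoint. The grammar IS LL(1).

Answer: Yes, the grammar is LL(1).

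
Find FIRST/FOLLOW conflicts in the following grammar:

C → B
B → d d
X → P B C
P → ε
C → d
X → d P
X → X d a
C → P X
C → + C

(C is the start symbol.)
A FIRST/FOLLOW conflict occurs when a non-terminal N has a nullable alternative N → β (β ⇒* ε) and another alternative N → α with FIRST(α) ∩ FOLLOW(N) ≠ ∅: on such a lookahead the parser cannot decide between expanding α and letting N vanish via β.

Nullable non-terminals: P.
P has a nullable alternative but only one production, so nothing to check.

B, C, X have no nullable alternative, so no FIRST/FOLLOW check is needed there.

No FIRST/FOLLOW conflicts found.

Answer: No FIRST/FOLLOW conflicts.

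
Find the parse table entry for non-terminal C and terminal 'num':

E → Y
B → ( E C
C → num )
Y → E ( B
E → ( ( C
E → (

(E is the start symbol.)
C → num )

To find M[C, 'num'], we find productions for C where 'num' is in the predict set (PREDICT(N → α) = (FIRST(α) \ {ε}) ∪ (FOLLOW(N) if α ⇒* ε)).

C → num ): PREDICT = { 'num' }
  'num' is in predict set, so this production goes in M[C, 'num']

M[C, 'num'] = C → num )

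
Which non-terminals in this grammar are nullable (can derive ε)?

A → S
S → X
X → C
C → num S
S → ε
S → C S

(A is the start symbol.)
{ 'A', 'S' }

ε-productions: S → ε
So S is immediately nullable.
A → S: every symbol on the right is nullable, so A is nullable too.
No further non-terminal can be added: every production for the remaining non-terminals contains a terminal or a non-nullable non-terminal.
Nullable = { 'A', 'S' }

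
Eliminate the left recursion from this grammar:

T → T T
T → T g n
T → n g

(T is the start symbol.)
T is directly left-recursive. The standard transformation for
  A → A α₁ | ... | A α_m | β₁ | ... | β_n
is
  A  → β₁ A' | ... | β_n A'
  A' → α₁ A' | ... | α_m A' | ε

T → n g becomes T → n g T'
T → T T becomes T' → T T'
T → T g n becomes T' → g n T'
Add T' → ε

Resulting grammar:
T → n g T'
T' → T T'
T' → g n T'
T' → ε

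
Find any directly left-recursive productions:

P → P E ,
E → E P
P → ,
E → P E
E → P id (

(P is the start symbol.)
Yes, P, E are left-recursive

Direct left recursion occurs when N → N α for some non-terminal N (the right-hand side begins with the left-hand side itself).

P → P E ,: LEFT RECURSIVE (starts with P)
E → E P: LEFT RECURSIVE (starts with E)
P → ,: starts with ','
E → P E: starts with P
E → P id (: starts with P

The grammar has direct left recursion on: P, E.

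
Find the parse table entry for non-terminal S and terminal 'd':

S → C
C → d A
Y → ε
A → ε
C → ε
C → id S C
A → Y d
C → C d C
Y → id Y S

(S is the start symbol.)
To find M[S, 'd'], we find productions for S where 'd' is in the predict set (PREDICT(N → α) = (FIRST(α) \ {ε}) ∪ (FOLLOW(N) if α ⇒* ε)).

Relevant sets:
  FIRST(C) = { 'd', 'id', ε }
  FOLLOW(S) = { $, 'd', 'id' }

S → C: PREDICT = { $, 'd', 'id' }
  'd' is in predict set, so this production goes in M[S, 'd']

M[S, 'd'] = S → C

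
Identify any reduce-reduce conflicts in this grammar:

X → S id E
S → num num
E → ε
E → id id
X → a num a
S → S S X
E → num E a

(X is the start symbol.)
No reduce-reduce conflicts

A reduce-reduce conflict occurs when an LR(0) state has two complete items [A → α .] and [B → β .] — both call for a reduction, and with no lookahead the parser cannot choose between them.

Augment with X' → X and build the canonical LR(0) collection (I0 = CLOSURE({[X' → . X]}), then GOTO on every symbol after a dot until no new states appear). It has 18 states:
  I0: { [S → . S S X], [S → . num num], [X → . S id E], [X → . a num a], [X' → . X] }  — shift
  I1: { [S → . S S X], [S → . num num], [S → S . S X], [X → S . id E] }  — shift
  I2: { [X' → X .] }  — accept
  I3: { [X → a . num a] }  — shift
  I4: { [S → num . num] }  — shift
  I5: { [S → num num .] }  — reduce
  I6: { [X → a num . a] }  — shift
  I7: { [X → a num a .] }  — reduce
  I8: { [S → . S S X], [S → . num num], [S → S . S X], [S → S S . X], [X → . S id E], [X → . a num a] }  — shift
  I9: { [E → . id id], [E → . num E a], [E → .], [X → S id . E] }  — shift, reduce
  I10: { [X → S id E .] }  — reduce
  I11: { [E → id . id] }  — shift
  I12: { [E → . id id], [E → . num E a], [E → .], [E → num . E a] }  — shift, reduce
  I13: { [E → num E . a] }  — shift
  I14: { [E → num E a .] }  — reduce
  I15: { [E → id id .] }  — reduce
  I16: { [S → . S S X], [S → . num num], [S → S . S X], [S → S S . X], [X → . S id E], [X → . a num a], [X → S . id E] }  — shift
  I17: { [S → S S X .] }  — reduce

No state contains more than one complete item.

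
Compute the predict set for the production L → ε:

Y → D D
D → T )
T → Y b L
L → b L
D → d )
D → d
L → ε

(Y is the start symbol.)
{ ')' }

PREDICT(L → ε) = (FIRST(RHS) \ {ε}) ∪ (FOLLOW(L) if ε ∈ FIRST(RHS), i.e. RHS ⇒* ε)
The right-hand side is ε (FIRST(ε) = { ε }), so the predict set is FOLLOW(L) = { ')' }
PREDICT(L → ε) = { ')' }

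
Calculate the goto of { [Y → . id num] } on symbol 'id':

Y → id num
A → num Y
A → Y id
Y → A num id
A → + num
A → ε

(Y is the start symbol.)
GOTO(I, 'id') = CLOSURE({ [A → αX.β] : [A → α.Xβ] ∈ I, X = 'id' })

Items with dot before 'id', with the dot advanced:
  [Y → . id num] → [Y → id . num]
Closure adds nothing (no advanced item has the dot before a non-terminal).

GOTO = { [Y → id . num] }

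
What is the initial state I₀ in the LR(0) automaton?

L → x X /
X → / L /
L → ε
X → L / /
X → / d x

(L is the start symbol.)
First, augment the grammar with L' → L
I₀ = CLOSURE({ [L' → . L] }):
  [L' → . L] has the dot before L: add [L → . x X /], [L → .]
No further items can be added.

I₀ = { [L → . x X /], [L → .], [L' → . L] }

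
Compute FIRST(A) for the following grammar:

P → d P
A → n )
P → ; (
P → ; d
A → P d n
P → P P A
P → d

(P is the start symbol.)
To compute FIRST(A), examine every production with A on the left-hand side, reading each right-hand side left to right until a non-nullable symbol is reached.

FIRST sets of the other non-terminals involved (by the same procedure, iterated to a fixed point):
  FIRST(P) = { ';', 'd' }

From A → n ):
  - n is a terminal: add 'n' and stop
From A → P d n:
  - P is a non-terminal: add FIRST(P) \ {ε} = { ';', 'd' }
    P is not nullable, so stop

Collecting: FIRST(A) = { ';', 'd', 'n' }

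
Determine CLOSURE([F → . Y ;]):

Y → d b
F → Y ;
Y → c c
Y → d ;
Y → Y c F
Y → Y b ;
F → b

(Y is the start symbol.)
{ [F → . Y ;], [Y → . Y b ;], [Y → . Y c F], [Y → . c c], [Y → . d ;], [Y → . d b] }

To compute CLOSURE, for each item [A → α.Bβ] where B is a non-terminal, add [B → .γ] for all productions B → γ; repeat for the newly added items until nothing changes.

Start with: [F → . Y ;]
  [F → . Y ;] has the dot before Y: add [Y → . d b], [Y → . c c], [Y → . d ;], [Y → . Y c F], [Y → . Y b ;]
No further items can be added.

CLOSURE = { [F → . Y ;], [Y → . Y b ;], [Y → . Y c F], [Y → . c c], [Y → . d ;], [Y → . d b] }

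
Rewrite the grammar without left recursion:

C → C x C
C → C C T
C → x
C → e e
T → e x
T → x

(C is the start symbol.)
C → x C'
C → e e C'
C' → x C C'
C' → C T C'
C' → ε
T → e x
T → x

C is directly left-recursive. The standard transformation for
  A → A α₁ | ... | A α_m | β₁ | ... | β_n
is
  A  → β₁ A' | ... | β_n A'
  A' → α₁ A' | ... | α_m A' | ε

C → x becomes C → x C'
C → e e becomes C → e e C'
C → C x C becomes C' → x C C'
C → C C T becomes C' → C T C'
Add C' → ε

Productions for other non-terminals are unchanged:
  T → e x
  T → x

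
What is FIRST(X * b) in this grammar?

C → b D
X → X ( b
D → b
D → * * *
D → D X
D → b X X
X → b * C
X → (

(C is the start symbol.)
FIRST sets of the non-terminals involved (from the grammar, by fixed-point iteration):
  FIRST(X) = { '(', 'b' }

To compute FIRST(X * b), process the symbols left to right:
Symbol X is a non-terminal. Add FIRST(X) \ {ε} = { '(', 'b' }
X is not nullable (ε ∉ FIRST(X)), so stop here.
FIRST(X * b) = { '(', 'b' }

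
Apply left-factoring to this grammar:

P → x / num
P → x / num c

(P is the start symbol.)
Left-factoring transforms A → αβ₁ | αβ₂ into A → αA' and A' → β₁ | β₂
(α is the longest common prefix among the alternatives). Repeat until
no nonterminal has two alternatives with a common prefix.

Round 1: P has alternatives sharing prefix 'x / num'. Introduce P': P → x / num P'
  Add: P' → ε
  Add: P' → c

No remaining common prefixes — done.

Resulting grammar:
P → x / num P'
P' → ε
P' → c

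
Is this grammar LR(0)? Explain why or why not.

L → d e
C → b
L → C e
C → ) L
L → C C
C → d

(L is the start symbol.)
No. Shift-reduce conflict between [C → d .] and [L → d . e]

Augment with L' → L and build the canonical LR(0) collection (I0 = CLOSURE({[L' → . L]}), then GOTO on every symbol after a dot until no new states appear). It has 11 states:
  I0: { [C → . ) L], [C → . b], [C → . d], [L → . C C], [L → . C e], [L → . d e], [L' → . L] }  — shift
  I1: { [C → ) . L], [C → . ) L], [C → . b], [C → . d], [L → . C C], [L → . C e], [L → . d e] }  — shift
  I2: { [C → . ) L], [C → . b], [C → . d], [L → C . C], [L → C . e] }  — shift
  I3: { [L' → L .] }  — accept
  I4: { [C → b .] }  — reduce
  I5: { [C → d .], [L → d . e] }  — shift, reduce
  I6: { [L → d e .] }  — reduce
  I7: { [L → C C .] }  — reduce
  I8: { [C → d .] }  — reduce
  I9: { [L → C e .] }  — reduce
  I10: { [C → ) L .] }  — reduce

Conflict in state I5:
  Shift-reduce conflict between [C → d .] and [L → d . e]
So the grammar is NOT LR(0).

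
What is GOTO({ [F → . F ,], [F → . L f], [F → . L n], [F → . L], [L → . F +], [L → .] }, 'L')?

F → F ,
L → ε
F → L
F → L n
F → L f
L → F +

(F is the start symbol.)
{ [F → L . f], [F → L . n], [F → L .] }

GOTO(I, 'L') = CLOSURE({ [A → αX.β] : [A → α.Xβ] ∈ I, X = 'L' })

Items with dot before 'L', with the dot advanced:
  [F → . L] → [F → L .]
  [F → . L f] → [F → L . f]
  [F → . L n] → [F → L . n]
Closure adds nothing (no advanced item has the dot before a non-terminal).

GOTO = { [F → L . f], [F → L . n], [F → L .] }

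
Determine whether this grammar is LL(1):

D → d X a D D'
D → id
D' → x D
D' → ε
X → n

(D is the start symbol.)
No. Predict set conflict for D': { 'x' }

A grammar is LL(1) if for each non-terminal N with multiple productions, the predict sets of those productions are pairwise disjoint, where PREDICT(N → α) = (FIRST(α) \ {ε}) ∪ (FOLLOW(N) if α ⇒* ε).

Relevant sets:
  FOLLOW(D') = { $, 'x' }

For D:
  PREDICT(D → d X a D D') = { 'd' }
  PREDICT(D → id) = { 'id' }
For D':
  PREDICT(D' → x D) = { 'x' }
  PREDICT(D' → ε) = { $, 'x' }
X has a single production, so nothing to check there.

Conflict found: Predict set conflict for D': { 'x' }
The grammar is NOT LL(1).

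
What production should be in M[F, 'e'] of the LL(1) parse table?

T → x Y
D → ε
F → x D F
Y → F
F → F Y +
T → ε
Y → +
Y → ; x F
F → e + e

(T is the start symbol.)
To find M[F, 'e'], we find productions for F where 'e' is in the predict set (PREDICT(N → α) = (FIRST(α) \ {ε}) ∪ (FOLLOW(N) if α ⇒* ε)).

Relevant sets:
  FIRST(F) = { 'e', 'x' }

F → x D F: PREDICT = { 'x' }
F → F Y +: PREDICT = { 'e', 'x' }
  'e' is in predict set, so this production goes in M[F, 'e']
F → e + e: PREDICT = { 'e' }
  'e' is in predict set, so this production goes in M[F, 'e']

M[F, 'e'] = F → F Y +, F → e + e  (a multiply-defined cell — the grammar is not LL(1))

Answer: F → F Y +, F → e + e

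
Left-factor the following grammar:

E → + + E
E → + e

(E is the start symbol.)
E → + E'
E' → + E
E' → e

Left-factoring transforms A → αβ₁ | αβ₂ into A → αA' and A' → β₁ | β₂
(α is the longest common prefix among the alternatives). Repeat until
no nonterminal has two alternatives with a common prefix.

Round 1: E has alternatives sharing prefix '+'. Introduce E': E → + E'
  Add: E' → + E
  Add: E' → e

No remaining common prefixes — done.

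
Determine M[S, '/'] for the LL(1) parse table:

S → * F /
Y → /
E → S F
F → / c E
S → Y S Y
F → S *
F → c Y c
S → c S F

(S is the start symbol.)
S → Y S Y

To find M[S, '/'], we find productions for S where '/' is in the predict set (PREDICT(N → α) = (FIRST(α) \ {ε}) ∪ (FOLLOW(N) if α ⇒* ε)).

Relevant sets:
  FIRST(Y) = { '/' }

S → * F /: PREDICT = { '*' }
S → Y S Y: PREDICT = { '/' }
  '/' is in predict set, so this production goes in M[S, '/']
S → c S F: PREDICT = { 'c' }

M[S, '/'] = S → Y S Y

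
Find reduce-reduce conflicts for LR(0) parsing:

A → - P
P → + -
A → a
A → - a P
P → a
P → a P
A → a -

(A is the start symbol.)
Augment with A' → A and build the canonical LR(0) collection (I0 = CLOSURE({[A' → . A]}), then GOTO on every symbol after a dot until no new states appear). It has 12 states:
  I0: { [A → . - P], [A → . - a P], [A → . a -], [A → . a], [A' → . A] }  — shift
  I1: { [A → - . P], [A → - . a P], [P → . + -], [P → . a P], [P → . a] }  — shift
  I2: { [A' → A .] }  — accept
  I3: { [A → a . -], [A → a .] }  — shift, reduce
  I4: { [A → a - .] }  — reduce
  I5: { [P → + . -] }  — shift
  I6: { [A → - P .] }  — reduce
  I7: { [A → - a . P], [P → . + -], [P → . a P], [P → . a], [P → a . P], [P → a .] }  — shift, reduce
  I8: { [A → - a P .], [P → a P .] }  — 2 reduces
  I9: { [P → . + -], [P → . a P], [P → . a], [P → a . P], [P → a .] }  — shift, reduce
  I10: { [P → a P .] }  — reduce
  I11: { [P → + - .] }  — reduce

I8 contains complete items [A → - a P .], [P → a P .] — reduce-reduce conflict.

Answer: Yes — I8: [A → - a P .] vs [P → a P .]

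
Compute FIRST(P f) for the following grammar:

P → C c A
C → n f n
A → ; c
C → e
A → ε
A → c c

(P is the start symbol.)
FIRST sets of the non-terminals involved (from the grammar, by fixed-point iteration):
  FIRST(P) = { 'e', 'n' }

To compute FIRST(P f), process the symbols left to right:
Symbol P is a non-terminal. Add FIRST(P) \ {ε} = { 'e', 'n' }
P is not nullable (ε ∉ FIRST(P)), so stop here.
FIRST(P f) = { 'e', 'n' }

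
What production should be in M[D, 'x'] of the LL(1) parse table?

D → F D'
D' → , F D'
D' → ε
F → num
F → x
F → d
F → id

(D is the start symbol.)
D → F D'

To find M[D, 'x'], we find productions for D where 'x' is in the predict set (PREDICT(N → α) = (FIRST(α) \ {ε}) ∪ (FOLLOW(N) if α ⇒* ε)).

Relevant sets:
  FIRST(F) = { 'd', 'id', 'num', 'x' }

D → F D': PREDICT = { 'd', 'id', 'num', 'x' }
  'x' is in predict set, so this production goes in M[D, 'x']

M[D, 'x'] = D → F D'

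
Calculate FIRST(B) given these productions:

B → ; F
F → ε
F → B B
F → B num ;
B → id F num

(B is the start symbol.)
{ ';', 'id' }

From B → ; F:
  - ';' is a terminal: add ';' and stop
From B → id F num:
  - id is a terminal: add 'id' and stop

Collecting: FIRST(B) = { ';', 'id' }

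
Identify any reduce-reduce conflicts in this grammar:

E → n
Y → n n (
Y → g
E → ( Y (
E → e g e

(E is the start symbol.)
A reduce-reduce conflict occurs when an LR(0) state has two complete items [A → α .] and [B → β .] — both call for a reduction, and with no lookahead the parser cannot choose between them.

Augment with E' → E and build the canonical LR(0) collection (I0 = CLOSURE({[E' → . E]}), then GOTO on every symbol after a dot until no new states appear). It has 13 states:
  I0: { [E → . ( Y (], [E → . e g e], [E → . n], [E' → . E] }  — shift
  I1: { [E → ( . Y (], [Y → . g], [Y → . n n (] }  — shift
  I2: { [E' → E .] }  — accept
  I3: { [E → e . g e] }  — shift
  I4: { [E → n .] }  — reduce
  I5: { [E → e g . e] }  — shift
  I6: { [E → e g e .] }  — reduce
  I7: { [E → ( Y . (] }  — shift
  I8: { [Y → g .] }  — reduce
  I9: { [Y → n . n (] }  — shift
  I10: { [Y → n n . (] }  — shift
  I11: { [Y → n n ( .] }  — reduce
  I12: { [E → ( Y ( .] }  — reduce

No state contains more than one complete item.

Answer: No reduce-reduce conflicts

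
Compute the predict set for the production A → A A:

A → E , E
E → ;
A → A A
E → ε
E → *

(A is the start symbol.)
PREDICT(A → A A) = (FIRST(RHS) \ {ε}) ∪ (FOLLOW(A) if ε ∈ FIRST(RHS), i.e. RHS ⇒* ε)
FIRST(A) = { '*', ',', ';' }
FIRST(A A) = { '*', ',', ';' }
ε ∉ FIRST(A A), so FOLLOW(A) is not added.
PREDICT(A → A A) = { '*', ',', ';' }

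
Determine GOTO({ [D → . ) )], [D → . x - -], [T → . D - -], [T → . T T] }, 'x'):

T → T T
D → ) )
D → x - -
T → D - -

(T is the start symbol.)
GOTO(I, 'x') = CLOSURE({ [A → αX.β] : [A → α.Xβ] ∈ I, X = 'x' })

Items with dot before 'x', with the dot advanced:
  [D → . x - -] → [D → x . - -]
Closure adds nothing (no advanced item has the dot before a non-terminal).

GOTO = { [D → x . - -] }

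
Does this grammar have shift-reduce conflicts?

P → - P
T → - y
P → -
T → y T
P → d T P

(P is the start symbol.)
Yes — I1: [P → - .] vs [P → . -]

A shift-reduce conflict occurs when an LR(0) state has both:
  - a complete (reduce) item [A → α .] (dot at the end), and
  - a shift item [B → β . c γ] (dot before a terminal).

Augment with P' → P and build the canonical LR(0) collection (I0 = CLOSURE({[P' → . P]}), then GOTO on every symbol after a dot until no new states appear). It has 11 states:
  I0: { [P → . - P], [P → . -], [P → . d T P], [P' → . P] }  — shift
  I1: { [P → - . P], [P → - .], [P → . - P], [P → . -], [P → . d T P] }  — shift, reduce
  I2: { [P' → P .] }  — accept
  I3: { [P → d . T P], [T → . - y], [T → . y T] }  — shift
  I4: { [T → - . y] }  — shift
  I5: { [P → . - P], [P → . -], [P → . d T P], [P → d T . P] }  — shift
  I6: { [T → . - y], [T → . y T], [T → y . T] }  — shift
  I7: { [T → y T .] }  — reduce
  I8: { [P → d T P .] }  — reduce
  I9: { [T → - y .] }  — reduce
  I10: { [P → - P .] }  — reduce

I1 contains reduce item [P → - .] and shift items [P → . -], [P → . - P], [P → . d T P] — shift-reduce conflict.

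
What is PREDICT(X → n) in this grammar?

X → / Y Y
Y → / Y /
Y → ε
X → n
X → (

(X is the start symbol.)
{ 'n' }

PREDICT(X → n) = (FIRST(RHS) \ {ε}) ∪ (FOLLOW(X) if ε ∈ FIRST(RHS), i.e. RHS ⇒* ε)
FIRST(n) = { 'n' }
ε ∉ FIRST(n), so FOLLOW(X) is not added.
PREDICT(X → n) = { 'n' }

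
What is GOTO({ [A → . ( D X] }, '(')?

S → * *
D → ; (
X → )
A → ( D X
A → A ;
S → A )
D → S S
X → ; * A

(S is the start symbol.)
{ [A → ( . D X], [A → . ( D X], [A → . A ;], [D → . ; (], [D → . S S], [S → . * *], [S → . A )] }

GOTO(I, '(') = CLOSURE({ [A → αX.β] : [A → α.Xβ] ∈ I, X = '(' })

Items with dot before '(', with the dot advanced:
  [A → . ( D X] → [A → ( . D X]
Closure of the advanced items:
  [A → ( . D X] has the dot before D: add [D → . ; (], [D → . S S]
  [D → . S S] has the dot before S: add [S → . * *], [S → . A )]
  [S → . A )] has the dot before A: add [A → . ( D X], [A → . A ;]

GOTO = { [A → ( . D X], [A → . ( D X], [A → . A ;], [D → . ; (], [D → . S S], [S → . * *], [S → . A )] }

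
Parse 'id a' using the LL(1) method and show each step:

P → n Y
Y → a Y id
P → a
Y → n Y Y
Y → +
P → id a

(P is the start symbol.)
LL(1) parsing maintains a stack (initially the start symbol over $) and the input. At each step: if the stack top is a terminal, match it against the current input token; if it is a non-terminal N, replace it with the RHS of M[N, lookahead] (the unique production whose predict set contains the lookahead).

Stack is shown with the top on the left.

Stack   Input   Action
----------------------
P $     id a $  output P → id a
id a $  id a $  match 'id'
a $     a $     match 'a'
$       $       accept

The string is accepted.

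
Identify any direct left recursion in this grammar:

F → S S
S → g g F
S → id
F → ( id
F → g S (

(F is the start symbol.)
F → S S: starts with S
S → g g F: starts with g
S → id: starts with id
F → ( id: starts with '('
F → g S (: starts with g

No direct left recursion found.

Answer: No direct left recursion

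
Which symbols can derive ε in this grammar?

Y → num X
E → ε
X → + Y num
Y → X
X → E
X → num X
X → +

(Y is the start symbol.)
A non-terminal is nullable if it can derive ε (the empty string): either it has an ε-production, or it has a production whose right-hand side consists entirely of nullable non-terminals.

ε-productions: E → ε
So E is immediately nullable.
X → E: every symbol on the right is nullable, so X is nullable too.
Y → X: every symbol on the right is nullable, so Y is nullable too.
Every non-terminal is now nullable.
Nullable = { 'E', 'X', 'Y' }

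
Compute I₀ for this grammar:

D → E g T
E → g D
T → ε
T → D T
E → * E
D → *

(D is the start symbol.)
{ [D → . *], [D → . E g T], [D' → . D], [E → . * E], [E → . g D] }

First, augment the grammar with D' → D
I₀ = CLOSURE({ [D' → . D] }):
  [D' → . D] has the dot before D: add [D → . E g T], [D → . *]
  [D → . E g T] has the dot before E: add [E → . g D], [E → . * E]
No further items can be added.

I₀ = { [D → . *], [D → . E g T], [D' → . D], [E → . * E], [E → . g D] }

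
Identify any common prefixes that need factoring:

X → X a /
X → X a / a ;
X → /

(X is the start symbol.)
Left-factoring is needed when two productions for the same non-terminal
share a common prefix on the right-hand side.

Productions for X:
  X → X a /
  X → X a / a ;
  X → /

Found common prefix 'X a /' in productions for X

Answer: Yes, X has productions with common prefix 'X a /'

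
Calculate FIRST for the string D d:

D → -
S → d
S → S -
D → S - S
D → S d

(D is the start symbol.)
FIRST sets of the non-terminals involved (from the grammar, by fixed-point iteration):
  FIRST(D) = { '-', 'd' }

To compute FIRST(D d), process the symbols left to right:
Symbol D is a non-terminal. Add FIRST(D) \ {ε} = { '-', 'd' }
D is not nullable (ε ∉ FIRST(D)), so stop here.
FIRST(D d) = { '-', 'd' }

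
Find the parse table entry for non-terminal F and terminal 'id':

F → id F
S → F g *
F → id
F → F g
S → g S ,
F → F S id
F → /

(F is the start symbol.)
F → id F, F → id, F → F g, F → F S id

To find M[F, 'id'], we find productions for F where 'id' is in the predict set (PREDICT(N → α) = (FIRST(α) \ {ε}) ∪ (FOLLOW(N) if α ⇒* ε)).

Relevant sets:
  FIRST(F) = { '/', 'id' }

F → id F: PREDICT = { 'id' }
  'id' is in predict set, so this production goes in M[F, 'id']
F → id: PREDICT = { 'id' }
  'id' is in predict set, so this production goes in M[F, 'id']
F → F g: PREDICT = { '/', 'id' }
  'id' is in predict set, so this production goes in M[F, 'id']
F → F S id: PREDICT = { '/', 'id' }
  'id' is in predict set, so this production goes in M[F, 'id']
F → /: PREDICT = { '/' }

M[F, 'id'] = F → id F, F → id, F → F g, F → F S id  (a multiply-defined cell — the grammar is not LL(1))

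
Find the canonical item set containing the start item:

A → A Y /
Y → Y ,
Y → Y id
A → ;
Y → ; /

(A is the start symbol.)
First, augment the grammar with A' → A
I₀ = CLOSURE({ [A' → . A] }):
  [A' → . A] has the dot before A: add [A → . A Y /], [A → . ;]
No further items can be added.

I₀ = { [A → . ;], [A → . A Y /], [A' → . A] }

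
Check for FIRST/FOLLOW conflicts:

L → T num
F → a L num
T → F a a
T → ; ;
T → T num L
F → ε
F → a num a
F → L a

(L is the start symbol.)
Nullable non-terminals: F.
FIRST sets used below: FIRST(L) = { ';', 'a' }

F: nullable alternative(s) F → ε; FOLLOW(F) = { 'a' }
  F → a L num: FIRST \ {ε} = { 'a' } — overlaps FOLLOW(F) on { 'a' }: CONFLICT
  F → ε: FIRST \ {ε} = { } — this is the only nullable alternative, skip
  F → a num a: FIRST \ {ε} = { 'a' } — overlaps FOLLOW(F) on { 'a' }: CONFLICT
  F → L a: FIRST \ {ε} = { ';', 'a' } — overlaps FOLLOW(F) on { 'a' }: CONFLICT

L, T have no nullable alternative, so no FIRST/FOLLOW check is needed there.

So the grammar has 3 FIRST/FOLLOW conflicts (marked CONFLICT above).

Answer: Yes. F → a L num with FOLLOW(F) on { 'a' }; F → a num a with FOLLOW(F) on { 'a' }; F → L a with FOLLOW(F) on { 'a' }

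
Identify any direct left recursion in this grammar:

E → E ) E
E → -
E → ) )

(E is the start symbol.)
E → E ) E: LEFT RECURSIVE (starts with E)
E → -: starts with '-'
E → ) ): starts with ')'

The grammar has direct left recursion on: E.

Answer: Yes, E is left-recursive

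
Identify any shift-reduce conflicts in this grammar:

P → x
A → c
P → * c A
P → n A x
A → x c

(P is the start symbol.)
No shift-reduce conflicts

A shift-reduce conflict occurs when an LR(0) state has both:
  - a complete (reduce) item [A → α .] (dot at the end), and
  - a shift item [B → β . c γ] (dot before a terminal).

Augment with P' → P and build the canonical LR(0) collection (I0 = CLOSURE({[P' → . P]}), then GOTO on every symbol after a dot until no new states appear). It has 12 states:
  I0: { [P → . * c A], [P → . n A x], [P → . x], [P' → . P] }  — shift
  I1: { [P → * . c A] }  — shift
  I2: { [P' → P .] }  — accept
  I3: { [A → . c], [A → . x c], [P → n . A x] }  — shift
  I4: { [P → x .] }  — reduce
  I5: { [P → n A . x] }  — shift
  I6: { [A → c .] }  — reduce
  I7: { [A → x . c] }  — shift
  I8: { [A → x c .] }  — reduce
  I9: { [P → n A x .] }  — reduce
  I10: { [A → . c], [A → . x c], [P → * c . A] }  — shift
  I11: { [P → * c A .] }  — reduce

No state contains both a complete item and a shift item.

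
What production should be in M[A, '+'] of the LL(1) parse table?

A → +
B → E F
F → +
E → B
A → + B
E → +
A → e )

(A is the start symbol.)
A → +, A → + B

To find M[A, '+'], we find productions for A where '+' is in the predict set (PREDICT(N → α) = (FIRST(α) \ {ε}) ∪ (FOLLOW(N) if α ⇒* ε)).

A → +: PREDICT = { '+' }
  '+' is in predict set, so this production goes in M[A, '+']
A → + B: PREDICT = { '+' }
  '+' is in predict set, so this production goes in M[A, '+']
A → e ): PREDICT = { 'e' }

M[A, '+'] = A → +, A → + B  (a multiply-defined cell — the grammar is not LL(1))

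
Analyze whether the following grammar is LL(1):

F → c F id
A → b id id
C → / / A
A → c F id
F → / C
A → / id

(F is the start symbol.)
Yes, the grammar is LL(1).

A grammar is LL(1) if for each non-terminal N with multiple productions, the predict sets of those productions are pairwise disjoint, where PREDICT(N → α) = (FIRST(α) \ {ε}) ∪ (FOLLOW(N) if α ⇒* ε).

For F:
  PREDICT(F → c F id) = { 'c' }
  PREDICT(F → '/' C) = { '/' }
For A:
  PREDICT(A → b id id) = { 'b' }
  PREDICT(A → c F id) = { 'c' }
  PREDICT(A → '/' id) = { '/' }
C has a single production, so nothing to check there.

All predict sets are disjoint. The grammar IS LL(1).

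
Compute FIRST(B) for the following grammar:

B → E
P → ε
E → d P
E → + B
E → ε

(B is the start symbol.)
FIRST sets of the other non-terminals involved (by the same procedure, iterated to a fixed point):
  FIRST(E) = { '+', 'd', ε }

From B → E:
  - E is a non-terminal: add FIRST(E) \ {ε} = { '+', 'd' }
    E is nullable and nothing follows, so the whole right-hand side can vanish: ε ∈ FIRST(B)

Collecting: FIRST(B) = { '+', 'd', ε }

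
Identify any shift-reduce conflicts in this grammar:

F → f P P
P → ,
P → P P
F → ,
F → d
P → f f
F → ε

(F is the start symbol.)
Yes — I0: [F → .] vs [F → . ,]; I9: [F → f P P .] vs [P → . ,]; I10: [P → P P .] vs [P → . ,]

Augment with F' → F and build the canonical LR(0) collection (I0 = CLOSURE({[F' → . F]}), then GOTO on every symbol after a dot until no new states appear). It has 11 states:
  I0: { [F → . ,], [F → . d], [F → . f P P], [F → .], [F' → . F] }  — shift, reduce
  I1: { [F → , .] }  — reduce
  I2: { [F' → F .] }  — accept
  I3: { [F → d .] }  — reduce
  I4: { [F → f . P P], [P → . ,], [P → . P P], [P → . f f] }  — shift
  I5: { [P → , .] }  — reduce
  I6: { [F → f P . P], [P → . ,], [P → . P P], [P → . f f], [P → P . P] }  — shift
  I7: { [P → f . f] }  — shift
  I8: { [P → f f .] }  — reduce
  I9: { [F → f P P .], [P → . ,], [P → . P P], [P → . f f], [P → P . P], [P → P P .] }  — shift, 2 reduces
  I10: { [P → . ,], [P → . P P], [P → . f f], [P → P . P], [P → P P .] }  — shift, reduce

I0 contains reduce item [F → .] and shift items [F → . ,], [F → . d], [F → . f P P] — shift-reduce conflict.
I9 contains reduce items [F → f P P .], [P → P P .] and shift items [P → . ,], [P → . f f] — shift-reduce conflict.
I10 contains reduce item [P → P P .] and shift items [P → . ,], [P → . f f] — shift-reduce conflict.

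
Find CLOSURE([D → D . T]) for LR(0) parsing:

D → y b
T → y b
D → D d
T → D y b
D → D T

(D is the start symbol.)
Start with: [D → D . T]
  [D → D . T] has the dot before T: add [T → . y b], [T → . D y b]
  [T → . D y b] has the dot before D: add [D → . y b], [D → . D d], [D → . D T]
No further items can be added.

CLOSURE = { [D → . D T], [D → . D d], [D → . y b], [D → D . T], [T → . D y b], [T → . y b] }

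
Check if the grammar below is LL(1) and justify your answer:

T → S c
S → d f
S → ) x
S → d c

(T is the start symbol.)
For S:
  PREDICT(S → d f) = { 'd' }
  PREDICT(S → ')' x) = { ')' }
  PREDICT(S → d c) = { 'd' }
T has a single production, so nothing to check there.

Conflict found: Predict set conflict for S: { 'd' }
The grammar is NOT LL(1).

Answer: No. Predict set conflict for S: { 'd' }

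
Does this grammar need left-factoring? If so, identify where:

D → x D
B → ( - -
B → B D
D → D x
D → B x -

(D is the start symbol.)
Left-factoring is needed when two productions for the same non-terminal
share a common prefix on the right-hand side.

Productions for D:
  D → x D
  D → D x
  D → B x -
Productions for B:
  B → ( - -
  B → B D

No common prefixes found.

Answer: No, left-factoring is not needed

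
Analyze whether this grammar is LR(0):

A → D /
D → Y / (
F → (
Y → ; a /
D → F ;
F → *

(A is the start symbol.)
Augment with A' → A and build the canonical LR(0) collection (I0 = CLOSURE({[A' → . A]}), then GOTO on every symbol after a dot until no new states appear). It has 14 states:
  I0: { [A → . D /], [A' → . A], [D → . F ;], [D → . Y / (], [F → . (], [F → . *], [Y → . ; a /] }  — shift
  I1: { [F → ( .] }  — reduce
  I2: { [F → * .] }  — reduce
  I3: { [Y → ; . a /] }  — shift
  I4: { [A' → A .] }  — accept
  I5: { [A → D . /] }  — shift
  I6: { [D → F . ;] }  — shift
  I7: { [D → Y . / (] }  — shift
  I8: { [D → Y / . (] }  — shift
  I9: { [D → Y / ( .] }  — reduce
  I10: { [D → F ; .] }  — reduce
  I11: { [A → D / .] }  — reduce
  I12: { [Y → ; a . /] }  — shift
  I13: { [Y → ; a / .] }  — reduce

Every state is either a pure shift/goto state or contains exactly one complete item and nothing to shift — no conflicts. The grammar is LR(0).

Answer: Yes, the grammar is LR(0)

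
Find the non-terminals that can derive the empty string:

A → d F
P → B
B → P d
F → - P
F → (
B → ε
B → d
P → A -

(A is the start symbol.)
{ 'B', 'P' }

A non-terminal is nullable if it can derive ε (the empty string): either it has an ε-production, or it has a production whose right-hand side consists entirely of nullable non-terminals.

ε-productions: B → ε
So B is immediately nullable.
P → B: every symbol on the right is nullable, so P is nullable too.
No further non-terminal can be added: every production for the remaining non-terminals contains a terminal or a non-nullable non-terminal.
Nullable = { 'B', 'P' }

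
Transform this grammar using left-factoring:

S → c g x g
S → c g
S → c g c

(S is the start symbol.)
Left-factoring transforms A → αβ₁ | αβ₂ into A → αA' and A' → β₁ | β₂
(α is the longest common prefix among the alternatives). Repeat until
no nonterminal has two alternatives with a common prefix.

Round 1: S has alternatives sharing prefix 'c g'. Introduce S': S → c g S'
  Add: S' → x g
  Add: S' → ε
  Add: S' → c

No remaining common prefixes — done.

Resulting grammar:
S → c g S'
S' → x g
S' → ε
S' → c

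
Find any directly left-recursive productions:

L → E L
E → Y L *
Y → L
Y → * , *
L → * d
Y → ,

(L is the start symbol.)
Direct left recursion occurs when N → N α for some non-terminal N (the right-hand side begins with the left-hand side itself).

L → E L: starts with E
E → Y L *: starts with Y
Y → L: starts with L
Y → * , *: starts with '*'
L → * d: starts with '*'
Y → ,: starts with ','

No direct left recursion found.

Answer: No direct left recursion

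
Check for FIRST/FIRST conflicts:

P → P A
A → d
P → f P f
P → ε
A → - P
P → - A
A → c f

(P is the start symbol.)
Yes. P → P A / P → f P f on { 'f' }; P → P A / P → '-' A on { '-' }

A FIRST/FIRST conflict occurs when two productions N → α and N → β for the same non-terminal have FIRST(α) ∩ FIRST(β) ≠ ∅ (with ε ∈ FIRST of a nullable right-hand side, so two nullable alternatives also conflict).

FIRST sets of the non-terminals at (or reachable through a nullable prefix from) the front of some alternative:
  FIRST(P) = { '-', 'c', 'd', 'f', ε }
  FIRST(A) = { '-', 'c', 'd' }

Productions for P:
  P → P A: FIRST = { '-', 'c', 'd', 'f' }
  P → f P f: FIRST = { 'f' }
  P → ε: FIRST = { ε }
  P → - A: FIRST = { '-' }
Productions for A:
  A → d: FIRST = { 'd' }
  A → - P: FIRST = { '-' }
  A → c f: FIRST = { 'c' }

Conflict for P: P → P A and P → f P f
  Overlap: { 'f' }
Conflict for P: P → P A and P → - A
  Overlap: { '-' }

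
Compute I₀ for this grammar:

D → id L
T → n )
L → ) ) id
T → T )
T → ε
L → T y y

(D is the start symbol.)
{ [D → . id L], [D' → . D] }

First, augment the grammar with D' → D
I₀ = CLOSURE({ [D' → . D] }):
  [D' → . D] has the dot before D: add [D → . id L]
No further items can be added.

I₀ = { [D → . id L], [D' → . D] }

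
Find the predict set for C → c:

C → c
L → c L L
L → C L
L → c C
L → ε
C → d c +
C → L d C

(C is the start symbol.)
{ 'c' }

PREDICT(C → c) = (FIRST(RHS) \ {ε}) ∪ (FOLLOW(C) if ε ∈ FIRST(RHS), i.e. RHS ⇒* ε)
FIRST(c) = { 'c' }
ε ∉ FIRST(c), so FOLLOW(C) is not added.
PREDICT(C → c) = { 'c' }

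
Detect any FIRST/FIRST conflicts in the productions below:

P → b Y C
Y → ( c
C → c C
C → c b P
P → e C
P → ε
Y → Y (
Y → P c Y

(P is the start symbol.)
Yes. Y → '(' c / Y → Y '(' on { '(' }; Y → Y '(' / Y → P c Y on { 'b', 'c', 'e' }; C → c C / C → c b P on { 'c' }

A FIRST/FIRST conflict occurs when two productions N → α and N → β for the same non-terminal have FIRST(α) ∩ FIRST(β) ≠ ∅ (with ε ∈ FIRST of a nullable right-hand side, so two nullable alternatives also conflict).

FIRST sets of the non-terminals at (or reachable through a nullable prefix from) the front of some alternative:
  FIRST(Y) = { '(', 'b', 'c', 'e' }
  FIRST(P) = { 'b', 'e', ε }

Productions for P:
  P → b Y C: FIRST = { 'b' }
  P → e C: FIRST = { 'e' }
  P → ε: FIRST = { ε }
Productions for Y:
  Y → ( c: FIRST = { '(' }
  Y → Y (: FIRST = { '(', 'b', 'c', 'e' }
  Y → P c Y: FIRST = { 'b', 'c', 'e' }
Productions for C:
  C → c C: FIRST = { 'c' }
  C → c b P: FIRST = { 'c' }

Conflict for Y: Y → ( c and Y → Y (
  Overlap: { '(' }
Conflict for Y: Y → Y ( and Y → P c Y
  Overlap: { 'b', 'c', 'e' }
Conflict for C: C → c C and C → c b P
  Overlap: { 'c' }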